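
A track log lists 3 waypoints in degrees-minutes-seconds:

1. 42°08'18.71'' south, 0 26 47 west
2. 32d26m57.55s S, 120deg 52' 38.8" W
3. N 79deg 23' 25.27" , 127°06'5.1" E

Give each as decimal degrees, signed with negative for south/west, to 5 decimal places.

Point 1:
  φ: 42 + 8/60 + 18.71/3600 = 42.138531
  S ⇒ negate
  λ: 0 + 26/60 + 47/3600 = 0.446389
  W ⇒ negate
Point 2:
  Latitude: 32 + 26/60 + 57.55/3600 = 32.449319
  hemisphere S, so the sign is −
  λ: 120° + 52/60 + 38.8/3600 = 120 + 0.866667 + 0.010778 = 120.877444
  hemisphere W, so the sign is −
Point 3:
  φ: 79° + 23/60 + 25.27/3600 = 79 + 0.383333 + 0.007019 = 79.390353
  N ⇒ keep positive
  Lon: 127 + 6/60 + 5.1/3600 = 127.101417
  E ⇒ keep positive

1. -42.13853, -0.44639
2. -32.44932, -120.87744
3. 79.39035, 127.10142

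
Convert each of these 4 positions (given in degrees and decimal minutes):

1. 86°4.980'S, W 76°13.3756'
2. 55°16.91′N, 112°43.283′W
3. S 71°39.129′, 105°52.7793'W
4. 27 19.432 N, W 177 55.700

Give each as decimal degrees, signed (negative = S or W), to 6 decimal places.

Point 1:
  Latitude: 4.98′ = 0.083000°; total 86.0830000
  S → negative
  Lon: 76 + 13.3756/60 = 76.2229267
  W → negative
Point 2:
  Latitude: 16.91′ = 0.281833°; total 55.2818333
  N ⇒ keep positive
  Lon: 112 + 43.283/60 = 112.7213833
  W ⇒ negate
Point 3:
  Latitude: 71 + 39.129/60 = 71.6521500
  S → negative
  Lon: 52.7793′ = 0.879655°; total 105.8796550
  hemisphere W, so the sign is −
Point 4:
  φ: 27 + 19.432/60 = 27.3238667
  N ⇒ keep positive
  Longitude: 55.7′ = 0.928333°; total 177.9283333
  W → negative

1. -86.083000, -76.222927
2. 55.281833, -112.721383
3. -71.652150, -105.879655
4. 27.323867, -177.928333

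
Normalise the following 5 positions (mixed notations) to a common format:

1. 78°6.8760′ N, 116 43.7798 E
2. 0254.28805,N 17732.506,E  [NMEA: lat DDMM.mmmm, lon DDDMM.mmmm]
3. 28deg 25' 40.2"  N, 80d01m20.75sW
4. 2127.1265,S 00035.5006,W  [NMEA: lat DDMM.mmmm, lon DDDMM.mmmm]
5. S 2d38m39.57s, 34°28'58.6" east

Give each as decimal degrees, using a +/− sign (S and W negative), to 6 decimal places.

Point 1:
  Lat: 78 + 6.876/60 = 78.1146000
  N ⇒ keep positive
  λ: 116 + 43.7798/60 = 116.7296633
  E ⇒ keep positive
Point 2:
  Lat: split at 2 digits → 02° and 54.28805′; 2 + 54.28805/60 = 2.9048008
  N → positive
  Lon: split at 3 digits → 177° and 32.506′; 177 + 32.506/60 = 177.5417667
  E → positive
Point 3:
  φ: 25′ + 40.2″ = 25.67000′; 28 + 25.67000/60 = 28.4278333
  N ⇒ keep positive
  Lon: 80 + 1/60 + 20.75/3600 = 80.0224306
  W ⇒ negate
Point 4:
  Latitude: degrees = first 2 digits = 21, minutes = 27.1265; 21 + 27.1265/60 = 21.4521083
  S → negative
  λ: split at 3 digits → 000° and 35.5006′; 0 + 35.5006/60 = 0.5916767
  W → negative
Point 5:
  Lat: 2° + 38/60 + 39.57/3600 = 2 + 0.633333 + 0.010992 = 2.6443250
  S → negative
  Lon: 34 + 28/60 + 58.6/3600 = 34.4829444
  E → positive

1. 78.114600, 116.729663
2. 2.904801, 177.541767
3. 28.427833, -80.022431
4. -21.452108, -0.591677
5. -2.644325, 34.482944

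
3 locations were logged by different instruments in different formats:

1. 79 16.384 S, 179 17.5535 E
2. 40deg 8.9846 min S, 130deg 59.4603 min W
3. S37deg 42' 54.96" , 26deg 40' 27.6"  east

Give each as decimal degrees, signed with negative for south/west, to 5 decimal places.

1. -79.27307, 179.29256
2. -40.14974, -130.99101
3. -37.71527, 26.67433

Point 1:
  Lat: 16.384′ = 0.273067°; total 79.273067
  S ⇒ negate
  Lon: 179 + 17.5535/60 = 179.292558
  E → positive
Point 2:
  Lat: 40 + 8.9846/60 = 40.149743
  hemisphere S, so the sign is −
  Lon: 59.4603′ = 0.991005°; total 130.991005
  W ⇒ negate
Point 3:
  Lat: 42′ + 54.96″ = 42.91600′; 37 + 42.91600/60 = 37.715267
  S → negative
  λ: 40′ + 27.6″ = 40.46000′; 26 + 40.46000/60 = 26.674333
  E ⇒ keep positive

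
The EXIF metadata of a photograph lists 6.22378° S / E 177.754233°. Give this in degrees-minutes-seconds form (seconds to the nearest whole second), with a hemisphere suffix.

φ: whole degrees 6; 13.42680′ → 13′ and 25.61″
λ: 0.754233 × 60 = 45.25398′ → 45′, remainder × 60 = 15.24″

6°13′26″ S, 177°45′15″ E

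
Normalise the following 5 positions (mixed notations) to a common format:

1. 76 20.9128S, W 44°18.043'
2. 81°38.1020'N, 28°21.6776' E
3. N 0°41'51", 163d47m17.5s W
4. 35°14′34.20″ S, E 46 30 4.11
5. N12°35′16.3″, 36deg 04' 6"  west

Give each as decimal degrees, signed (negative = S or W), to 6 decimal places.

1. -76.348547, -44.300717
2. 81.635033, 28.361293
3. 0.697500, -163.788194
4. -35.242833, 46.501142
5. 12.587861, -36.068333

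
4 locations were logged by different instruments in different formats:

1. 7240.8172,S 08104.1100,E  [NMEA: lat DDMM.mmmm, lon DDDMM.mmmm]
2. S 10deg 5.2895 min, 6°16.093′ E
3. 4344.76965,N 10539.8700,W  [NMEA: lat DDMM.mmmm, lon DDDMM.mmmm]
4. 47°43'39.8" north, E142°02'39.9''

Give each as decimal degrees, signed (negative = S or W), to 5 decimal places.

1. -72.68029, 81.06850
2. -10.08816, 6.26822
3. 43.74616, -105.66450
4. 47.72772, 142.04442

Point 1:
  Lat: degrees = first 2 digits = 72, minutes = 40.8172; 72 + 40.8172/60 = 72.680287
  S ⇒ negate
  Lon: split at 3 digits → 081° and 4.11′; 81 + 4.11/60 = 81.068500
  E ⇒ keep positive
Point 2:
  Latitude: 5.2895′ = 0.088158°; total 10.088158
  S ⇒ negate
  Longitude: 6 + 16.093/60 = 6.268217
  E ⇒ keep positive
Point 3:
  Lat: split at 2 digits → 43° and 44.76965′; 43 + 44.76965/60 = 43.746161
  N ⇒ keep positive
  λ: split at 3 digits → 105° and 39.87′; 105 + 39.87/60 = 105.664500
  W ⇒ negate
Point 4:
  φ: 47° + 43/60 + 39.8/3600 = 47 + 0.716667 + 0.011056 = 47.727722
  N ⇒ keep positive
  Lon: 142 + 2/60 + 39.9/3600 = 142.044417
  E ⇒ keep positive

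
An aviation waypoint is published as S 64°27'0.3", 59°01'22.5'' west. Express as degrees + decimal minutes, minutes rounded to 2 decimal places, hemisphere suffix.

Lat: 27 + 0.3/60 = 27.0050′
Longitude: seconds/60 = 0.37500; minutes = 1 + 0.37500 = 1.3750

64° 27.01′ S, 59° 1.38′ W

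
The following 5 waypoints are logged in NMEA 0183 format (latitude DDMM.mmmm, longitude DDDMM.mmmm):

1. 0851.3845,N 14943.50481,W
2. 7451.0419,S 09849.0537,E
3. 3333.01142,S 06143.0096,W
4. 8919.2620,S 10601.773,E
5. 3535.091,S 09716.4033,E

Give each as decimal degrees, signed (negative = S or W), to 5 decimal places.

1. 8.85641, -149.72508
2. -74.85070, 98.81756
3. -33.55019, -61.71683
4. -89.32103, 106.02955
5. -35.58485, 97.27339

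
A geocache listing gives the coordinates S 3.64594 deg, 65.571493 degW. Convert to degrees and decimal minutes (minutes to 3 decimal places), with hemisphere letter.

3° 38.756′ S, 65° 34.290′ W

Lat: minutes = (3.645940 − 3) × 60 = 38.75640
λ: minutes = (65.571493 − 65) × 60 = 34.28958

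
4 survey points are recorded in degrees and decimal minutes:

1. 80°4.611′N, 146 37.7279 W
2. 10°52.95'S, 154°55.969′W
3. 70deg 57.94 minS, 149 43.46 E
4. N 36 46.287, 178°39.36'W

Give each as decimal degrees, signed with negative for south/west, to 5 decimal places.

1. 80.07685, -146.62880
2. -10.88250, -154.93282
3. -70.96567, 149.72433
4. 36.77145, -178.65600

Point 1:
  φ: 80 + 4.611/60 = 80.076850
  N ⇒ keep positive
  Longitude: 146 + 37.7279/60 = 146.628798
  hemisphere W, so the sign is −
Point 2:
  Lat: 52.95′ = 0.882500°; total 10.882500
  S → negative
  Lon: 55.969′ = 0.932817°; total 154.932817
  hemisphere W, so the sign is −
Point 3:
  φ: 70 + 57.94/60 = 70.965667
  hemisphere S, so the sign is −
  Lon: 149 + 43.46/60 = 149.724333
  E → positive
Point 4:
  φ: 36 + 46.287/60 = 36.771450
  N → positive
  λ: 39.36′ = 0.656000°; total 178.656000
  W → negative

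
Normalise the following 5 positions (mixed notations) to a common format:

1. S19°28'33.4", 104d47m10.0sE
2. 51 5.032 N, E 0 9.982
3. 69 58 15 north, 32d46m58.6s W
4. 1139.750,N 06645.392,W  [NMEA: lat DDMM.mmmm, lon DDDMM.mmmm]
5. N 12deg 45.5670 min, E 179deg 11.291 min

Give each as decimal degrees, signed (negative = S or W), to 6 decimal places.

Point 1:
  φ: 19 + 28/60 + 33.4/3600 = 19.4759444
  S → negative
  Lon: 47′ + 10″ = 47.16667′; 104 + 47.16667/60 = 104.7861111
  E ⇒ keep positive
Point 2:
  φ: 5.032′ = 0.083867°; total 51.0838667
  N → positive
  Longitude: 9.982′ = 0.166367°; total 0.1663667
  E → positive
Point 3:
  φ: 69 + 58/60 + 15/3600 = 69.9708333
  N ⇒ keep positive
  λ: 32 + 46/60 + 58.6/3600 = 32.7829444
  W ⇒ negate
Point 4:
  Lat: split at 2 digits → 11° and 39.75′; 11 + 39.75/60 = 11.6625000
  N → positive
  λ: degrees = first 3 digits = 66, minutes = 45.392; 66 + 45.392/60 = 66.7565333
  W ⇒ negate
Point 5:
  φ: 45.567′ = 0.759450°; total 12.7594500
  N ⇒ keep positive
  Longitude: 179 + 11.291/60 = 179.1881833
  E ⇒ keep positive

1. -19.475944, 104.786111
2. 51.083867, 0.166367
3. 69.970833, -32.782944
4. 11.662500, -66.756533
5. 12.759450, 179.188183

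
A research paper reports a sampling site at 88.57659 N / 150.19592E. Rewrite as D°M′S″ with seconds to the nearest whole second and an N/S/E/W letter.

φ: 0.576590 × 60 = 34.59540′ → 34′, remainder × 60 = 35.72″
Lon: 0.195920 × 60 = 11.75520′ → 11′, remainder × 60 = 45.31″

88°34′36″ N, 150°11′45″ E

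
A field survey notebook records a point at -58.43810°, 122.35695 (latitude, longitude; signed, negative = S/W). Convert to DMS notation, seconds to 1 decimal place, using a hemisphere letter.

58°26′17.2″ S, 122°21′25.0″ E

Latitude is negative → S; |value| = 58.438100
Lat: 0.438100 × 60 = 26.28600′ → 26′, remainder × 60 = 17.160″
Lon: whole degrees 122; 21.41700′ → 21′ and 25.020″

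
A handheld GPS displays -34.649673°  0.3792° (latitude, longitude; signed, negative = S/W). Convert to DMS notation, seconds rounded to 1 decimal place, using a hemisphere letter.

Latitude is negative → S; |value| = 34.649673
Latitude: 0.649673 × 60 = 38.98038′ → 38′, remainder × 60 = 58.823″
Lon: 0.379200 × 60 = 22.75200′ → 22′, remainder × 60 = 45.120″

34°38′58.8″ S, 0°22′45.1″ E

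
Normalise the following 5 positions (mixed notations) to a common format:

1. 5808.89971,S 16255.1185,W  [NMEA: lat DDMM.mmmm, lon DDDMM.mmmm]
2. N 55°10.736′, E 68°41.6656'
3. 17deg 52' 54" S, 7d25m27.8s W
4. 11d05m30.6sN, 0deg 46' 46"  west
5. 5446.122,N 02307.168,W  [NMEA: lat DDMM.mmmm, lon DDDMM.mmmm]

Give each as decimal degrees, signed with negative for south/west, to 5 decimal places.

1. -58.14833, -162.91864
2. 55.17893, 68.69443
3. -17.88167, -7.42439
4. 11.09183, -0.77944
5. 54.76870, -23.11947

Point 1:
  Latitude: split at 2 digits → 58° and 8.89971′; 58 + 8.89971/60 = 58.148329
  S ⇒ negate
  λ: degrees = first 3 digits = 162, minutes = 55.1185; 162 + 55.1185/60 = 162.918642
  hemisphere W, so the sign is −
Point 2:
  φ: 10.736′ = 0.178933°; total 55.178933
  N ⇒ keep positive
  Longitude: 41.6656′ = 0.694427°; total 68.694427
  E ⇒ keep positive
Point 3:
  φ: 17° + 52/60 + 54/3600 = 17 + 0.866667 + 0.015000 = 17.881667
  S → negative
  Lon: 7 + 25/60 + 27.8/3600 = 7.424389
  W ⇒ negate
Point 4:
  φ: 5′ + 30.6″ = 5.51000′; 11 + 5.51000/60 = 11.091833
  N ⇒ keep positive
  λ: 0 + 46/60 + 46/3600 = 0.779444
  hemisphere W, so the sign is −
Point 5:
  φ: degrees = first 2 digits = 54, minutes = 46.122; 54 + 46.122/60 = 54.768700
  N → positive
  Lon: split at 3 digits → 023° and 7.168′; 23 + 7.168/60 = 23.119467
  hemisphere W, so the sign is −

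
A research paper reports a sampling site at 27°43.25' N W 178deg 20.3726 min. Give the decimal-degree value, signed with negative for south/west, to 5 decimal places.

27.72083, -178.33954

Lat: 27 + 43.25/60 = 27.720833
N ⇒ keep positive
Lon: 178 + 20.3726/60 = 178.339543
W ⇒ negate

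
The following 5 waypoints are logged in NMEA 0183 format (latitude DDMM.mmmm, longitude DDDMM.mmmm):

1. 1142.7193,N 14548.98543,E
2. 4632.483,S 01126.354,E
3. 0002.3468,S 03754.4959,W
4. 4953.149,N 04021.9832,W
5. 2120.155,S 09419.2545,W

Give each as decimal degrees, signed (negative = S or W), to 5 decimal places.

1. 11.71199, 145.81642
2. -46.54138, 11.43923
3. -0.03911, -37.90827
4. 49.88582, -40.36639
5. -21.33592, -94.32091

Point 1:
  Latitude: split at 2 digits → 11° and 42.7193′; 11 + 42.7193/60 = 11.711988
  N → positive
  λ: split at 3 digits → 145° and 48.98543′; 145 + 48.98543/60 = 145.816424
  E ⇒ keep positive
Point 2:
  Latitude: split at 2 digits → 46° and 32.483′; 46 + 32.483/60 = 46.541383
  S ⇒ negate
  Longitude: degrees = first 3 digits = 11, minutes = 26.354; 11 + 26.354/60 = 11.439233
  E ⇒ keep positive
Point 3:
  Lat: degrees = first 2 digits = 0, minutes = 2.3468; 0 + 2.3468/60 = 0.039113
  hemisphere S, so the sign is −
  λ: degrees = first 3 digits = 37, minutes = 54.4959; 37 + 54.4959/60 = 37.908265
  W → negative
Point 4:
  Lat: split at 2 digits → 49° and 53.149′; 49 + 53.149/60 = 49.885817
  N → positive
  Lon: split at 3 digits → 040° and 21.9832′; 40 + 21.9832/60 = 40.366387
  W ⇒ negate
Point 5:
  Lat: degrees = first 2 digits = 21, minutes = 20.155; 21 + 20.155/60 = 21.335917
  S ⇒ negate
  Longitude: degrees = first 3 digits = 94, minutes = 19.2545; 94 + 19.2545/60 = 94.320908
  W → negative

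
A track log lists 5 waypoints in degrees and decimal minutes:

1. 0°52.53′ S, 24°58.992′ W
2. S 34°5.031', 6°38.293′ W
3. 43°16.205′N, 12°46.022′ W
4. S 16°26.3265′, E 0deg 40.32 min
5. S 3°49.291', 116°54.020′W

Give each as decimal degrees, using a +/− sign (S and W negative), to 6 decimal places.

1. -0.875500, -24.983200
2. -34.083850, -6.638217
3. 43.270083, -12.767033
4. -16.438775, 0.672000
5. -3.821517, -116.900333

Point 1:
  Lat: 0 + 52.53/60 = 0.8755000
  S ⇒ negate
  Longitude: 24 + 58.992/60 = 24.9832000
  hemisphere W, so the sign is −
Point 2:
  Latitude: 34 + 5.031/60 = 34.0838500
  hemisphere S, so the sign is −
  Longitude: 6 + 38.293/60 = 6.6382167
  hemisphere W, so the sign is −
Point 3:
  Lat: 43 + 16.205/60 = 43.2700833
  N → positive
  λ: 12 + 46.022/60 = 12.7670333
  hemisphere W, so the sign is −
Point 4:
  φ: 26.3265′ = 0.438775°; total 16.4387750
  S ⇒ negate
  λ: 40.32′ = 0.672000°; total 0.6720000
  E ⇒ keep positive
Point 5:
  Latitude: 3 + 49.291/60 = 3.8215167
  S → negative
  λ: 54.02′ = 0.900333°; total 116.9003333
  hemisphere W, so the sign is −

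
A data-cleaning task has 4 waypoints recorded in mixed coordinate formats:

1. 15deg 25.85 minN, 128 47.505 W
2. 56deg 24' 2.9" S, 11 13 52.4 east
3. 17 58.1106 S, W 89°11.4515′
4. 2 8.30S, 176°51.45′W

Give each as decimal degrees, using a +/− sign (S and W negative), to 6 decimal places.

1. 15.430833, -128.791750
2. -56.400806, 11.231222
3. -17.968510, -89.190858
4. -2.138333, -176.857500

Point 1:
  φ: 25.85′ = 0.430833°; total 15.4308333
  N ⇒ keep positive
  Lon: 128 + 47.505/60 = 128.7917500
  hemisphere W, so the sign is −
Point 2:
  Lat: 24′ + 2.9″ = 24.04833′; 56 + 24.04833/60 = 56.4008056
  S ⇒ negate
  λ: 11° + 13/60 + 52.4/3600 = 11 + 0.216667 + 0.014556 = 11.2312222
  E → positive
Point 3:
  Lat: 17 + 58.1106/60 = 17.9685100
  S ⇒ negate
  Lon: 89 + 11.4515/60 = 89.1908583
  W → negative
Point 4:
  Latitude: 2 + 8.3/60 = 2.1383333
  S → negative
  Longitude: 176 + 51.45/60 = 176.8575000
  W → negative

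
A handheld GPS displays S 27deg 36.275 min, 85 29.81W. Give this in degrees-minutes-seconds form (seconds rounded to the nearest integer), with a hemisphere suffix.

27°36′17″ S, 85°29′49″ W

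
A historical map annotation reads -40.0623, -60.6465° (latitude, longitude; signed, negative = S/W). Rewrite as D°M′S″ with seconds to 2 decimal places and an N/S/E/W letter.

Latitude is negative → S; |value| = 40.062300
φ: 0.062300° → 3.73800′; 0.73800 × 60 = 44.2800″
Longitude is negative → W; |value| = 60.646500
λ: 0.646500° → 38.79000′; 0.79000 × 60 = 47.4000″

40°03′44.28″ S, 60°38′47.40″ W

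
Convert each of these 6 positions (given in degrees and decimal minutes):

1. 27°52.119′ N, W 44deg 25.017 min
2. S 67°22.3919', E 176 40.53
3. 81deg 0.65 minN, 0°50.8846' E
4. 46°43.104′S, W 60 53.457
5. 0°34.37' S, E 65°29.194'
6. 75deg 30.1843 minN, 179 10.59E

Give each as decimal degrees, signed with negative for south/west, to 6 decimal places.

1. 27.868650, -44.416950
2. -67.373198, 176.675500
3. 81.010833, 0.848077
4. -46.718400, -60.890950
5. -0.572833, 65.486567
6. 75.503072, 179.176500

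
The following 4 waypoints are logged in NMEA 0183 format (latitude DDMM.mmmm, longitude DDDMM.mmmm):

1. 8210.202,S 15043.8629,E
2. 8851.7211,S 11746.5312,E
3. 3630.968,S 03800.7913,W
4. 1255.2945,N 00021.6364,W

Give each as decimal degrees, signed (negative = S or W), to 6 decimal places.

Point 1:
  Lat: split at 2 digits → 82° and 10.202′; 82 + 10.202/60 = 82.1700333
  S → negative
  Lon: degrees = first 3 digits = 150, minutes = 43.8629; 150 + 43.8629/60 = 150.7310483
  E → positive
Point 2:
  Lat: split at 2 digits → 88° and 51.7211′; 88 + 51.7211/60 = 88.8620183
  S → negative
  Longitude: split at 3 digits → 117° and 46.5312′; 117 + 46.5312/60 = 117.7755200
  E → positive
Point 3:
  Lat: split at 2 digits → 36° and 30.968′; 36 + 30.968/60 = 36.5161333
  hemisphere S, so the sign is −
  Lon: split at 3 digits → 038° and 0.7913′; 38 + 0.7913/60 = 38.0131883
  W → negative
Point 4:
  Lat: degrees = first 2 digits = 12, minutes = 55.2945; 12 + 55.2945/60 = 12.9215750
  N → positive
  λ: degrees = first 3 digits = 0, minutes = 21.6364; 0 + 21.6364/60 = 0.3606067
  hemisphere W, so the sign is −

1. -82.170033, 150.731048
2. -88.862018, 117.775520
3. -36.516133, -38.013188
4. 12.921575, -0.360607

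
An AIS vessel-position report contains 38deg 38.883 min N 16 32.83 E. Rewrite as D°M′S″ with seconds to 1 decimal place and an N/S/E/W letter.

Latitude: fractional minutes 0.88300 × 60 = 52.980″
Longitude: fractional minutes 0.83000 × 60 = 49.800″

38°38′53.0″ N, 16°32′49.8″ E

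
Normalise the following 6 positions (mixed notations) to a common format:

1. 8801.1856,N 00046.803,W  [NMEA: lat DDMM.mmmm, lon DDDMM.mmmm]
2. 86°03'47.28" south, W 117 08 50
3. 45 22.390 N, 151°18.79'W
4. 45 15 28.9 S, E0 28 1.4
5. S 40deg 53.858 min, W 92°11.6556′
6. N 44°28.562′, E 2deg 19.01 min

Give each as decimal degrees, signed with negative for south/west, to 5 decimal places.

1. 88.01976, -0.78005
2. -86.06313, -117.14722
3. 45.37317, -151.31317
4. -45.25803, 0.46706
5. -40.89763, -92.19426
6. 44.47603, 2.31683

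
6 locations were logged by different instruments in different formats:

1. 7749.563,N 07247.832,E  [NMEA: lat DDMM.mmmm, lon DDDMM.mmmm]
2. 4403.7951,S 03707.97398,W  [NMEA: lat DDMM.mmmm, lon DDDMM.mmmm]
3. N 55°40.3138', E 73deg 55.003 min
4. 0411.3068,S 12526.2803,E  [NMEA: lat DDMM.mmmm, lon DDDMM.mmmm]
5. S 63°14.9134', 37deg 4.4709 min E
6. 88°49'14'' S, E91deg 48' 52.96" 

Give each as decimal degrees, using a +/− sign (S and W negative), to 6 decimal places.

Point 1:
  Latitude: degrees = first 2 digits = 77, minutes = 49.563; 77 + 49.563/60 = 77.8260500
  N → positive
  Longitude: split at 3 digits → 072° and 47.832′; 72 + 47.832/60 = 72.7972000
  E → positive
Point 2:
  Latitude: degrees = first 2 digits = 44, minutes = 3.7951; 44 + 3.7951/60 = 44.0632517
  S ⇒ negate
  λ: degrees = first 3 digits = 37, minutes = 7.97398; 37 + 7.97398/60 = 37.1328997
  hemisphere W, so the sign is −
Point 3:
  φ: 55 + 40.3138/60 = 55.6718967
  N ⇒ keep positive
  Lon: 73 + 55.003/60 = 73.9167167
  E ⇒ keep positive
Point 4:
  Latitude: degrees = first 2 digits = 4, minutes = 11.3068; 4 + 11.3068/60 = 4.1884467
  hemisphere S, so the sign is −
  Longitude: degrees = first 3 digits = 125, minutes = 26.2803; 125 + 26.2803/60 = 125.4380050
  E → positive
Point 5:
  Latitude: 63 + 14.9134/60 = 63.2485567
  S ⇒ negate
  Lon: 4.4709′ = 0.074515°; total 37.0745150
  E ⇒ keep positive
Point 6:
  Lat: 88° + 49/60 + 14/3600 = 88 + 0.816667 + 0.003889 = 88.8205556
  S ⇒ negate
  Longitude: 48′ + 52.96″ = 48.88267′; 91 + 48.88267/60 = 91.8147111
  E ⇒ keep positive

1. 77.826050, 72.797200
2. -44.063252, -37.132900
3. 55.671897, 73.916717
4. -4.188447, 125.438005
5. -63.248557, 37.074515
6. -88.820556, 91.814711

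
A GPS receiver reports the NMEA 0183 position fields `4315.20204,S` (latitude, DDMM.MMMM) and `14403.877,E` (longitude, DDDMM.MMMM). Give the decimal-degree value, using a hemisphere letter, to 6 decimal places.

φ: split at 2 digits → 43° and 15.20204′; 43 + 15.20204/60 = 43.2533673
λ: split at 3 digits → 144° and 3.877′; 144 + 3.877/60 = 144.0646167

43.253367° S, 144.064617° E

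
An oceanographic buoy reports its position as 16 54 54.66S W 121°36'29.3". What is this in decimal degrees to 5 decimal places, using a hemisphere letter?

16.91518° S, 121.60814° W

φ: 16 + 54/60 + 54.66/3600 = 16.915183
Longitude: 121 + 36/60 + 29.3/3600 = 121.608139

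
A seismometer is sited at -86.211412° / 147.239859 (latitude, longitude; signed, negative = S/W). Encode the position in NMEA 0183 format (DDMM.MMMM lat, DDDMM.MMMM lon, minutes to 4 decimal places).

8612.6847,S / 14714.3915,E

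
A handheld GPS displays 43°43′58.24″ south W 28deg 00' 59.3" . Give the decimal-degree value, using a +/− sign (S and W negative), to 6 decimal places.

Lat: 43 + 43/60 + 58.24/3600 = 43.7328444
S → negative
Longitude: 28 + 0/60 + 59.3/3600 = 28.0164722
W ⇒ negate

-43.732844, -28.016472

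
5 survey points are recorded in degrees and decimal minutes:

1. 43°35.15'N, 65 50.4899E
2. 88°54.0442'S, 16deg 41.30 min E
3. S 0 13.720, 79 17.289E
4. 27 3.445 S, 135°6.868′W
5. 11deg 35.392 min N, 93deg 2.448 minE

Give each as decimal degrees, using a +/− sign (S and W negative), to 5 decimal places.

1. 43.58583, 65.84150
2. -88.90074, 16.68833
3. -0.22867, 79.28815
4. -27.05742, -135.11447
5. 11.58987, 93.04080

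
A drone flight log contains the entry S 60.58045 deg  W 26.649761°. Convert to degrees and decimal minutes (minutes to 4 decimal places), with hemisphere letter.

60° 34.8270′ S, 26° 38.9857′ W

Latitude: fractional part 0.580450 → 34.827000 minutes
Lon: minutes = (26.649761 − 26) × 60 = 38.985660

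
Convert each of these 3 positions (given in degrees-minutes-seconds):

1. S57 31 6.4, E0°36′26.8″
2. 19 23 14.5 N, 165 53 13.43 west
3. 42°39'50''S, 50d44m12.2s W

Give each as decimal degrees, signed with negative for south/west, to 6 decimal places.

1. -57.518444, 0.607444
2. 19.387361, -165.887064
3. -42.663889, -50.736722

Point 1:
  Lat: 57 + 31/60 + 6.4/3600 = 57.5184444
  S ⇒ negate
  Lon: 0 + 36/60 + 26.8/3600 = 0.6074444
  E ⇒ keep positive
Point 2:
  φ: 23′ + 14.5″ = 23.24167′; 19 + 23.24167/60 = 19.3873611
  N ⇒ keep positive
  λ: 165 + 53/60 + 13.43/3600 = 165.8870639
  W ⇒ negate
Point 3:
  φ: 39′ + 50″ = 39.83333′; 42 + 39.83333/60 = 42.6638889
  hemisphere S, so the sign is −
  Lon: 44′ + 12.2″ = 44.20333′; 50 + 44.20333/60 = 50.7367222
  W → negative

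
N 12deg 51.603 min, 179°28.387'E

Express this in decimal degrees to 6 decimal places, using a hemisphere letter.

12.860050° N, 179.473117° E

φ: 12 + 51.603/60 = 12.8600500
Longitude: 28.387′ = 0.473117°; total 179.4731167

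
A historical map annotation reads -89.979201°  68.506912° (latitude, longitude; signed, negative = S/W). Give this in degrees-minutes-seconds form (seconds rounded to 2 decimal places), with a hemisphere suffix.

89°58′45.12″ S, 68°30′24.88″ E

Latitude is negative → S; |value| = 89.979201
Lat: 0.979201 × 60 = 58.75206′ → 58′, remainder × 60 = 45.1236″
Longitude: whole degrees 68; 30.41472′ → 30′ and 24.8832″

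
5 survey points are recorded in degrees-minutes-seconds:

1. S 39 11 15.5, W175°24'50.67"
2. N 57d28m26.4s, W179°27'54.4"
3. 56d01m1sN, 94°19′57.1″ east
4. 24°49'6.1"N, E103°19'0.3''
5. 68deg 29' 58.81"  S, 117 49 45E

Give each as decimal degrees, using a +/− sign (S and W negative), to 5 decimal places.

1. -39.18764, -175.41408
2. 57.47400, -179.46511
3. 56.01694, 94.33253
4. 24.81836, 103.31675
5. -68.49967, 117.82917

Point 1:
  Latitude: 39 + 11/60 + 15.5/3600 = 39.187639
  S ⇒ negate
  Lon: 175° + 24/60 + 50.67/3600 = 175 + 0.400000 + 0.014075 = 175.414075
  hemisphere W, so the sign is −
Point 2:
  Lat: 57° + 28/60 + 26.4/3600 = 57 + 0.466667 + 0.007333 = 57.474000
  N → positive
  Longitude: 179 + 27/60 + 54.4/3600 = 179.465111
  W → negative
Point 3:
  Latitude: 56 + 1/60 + 1/3600 = 56.016944
  N ⇒ keep positive
  Lon: 94° + 19/60 + 57.1/3600 = 94 + 0.316667 + 0.015861 = 94.332528
  E ⇒ keep positive
Point 4:
  φ: 24° + 49/60 + 6.1/3600 = 24 + 0.816667 + 0.001694 = 24.818361
  N → positive
  Longitude: 19′ + 0.3″ = 19.00500′; 103 + 19.00500/60 = 103.316750
  E ⇒ keep positive
Point 5:
  Lat: 68 + 29/60 + 58.81/3600 = 68.499669
  hemisphere S, so the sign is −
  Longitude: 117° + 49/60 + 45/3600 = 117 + 0.816667 + 0.012500 = 117.829167
  E → positive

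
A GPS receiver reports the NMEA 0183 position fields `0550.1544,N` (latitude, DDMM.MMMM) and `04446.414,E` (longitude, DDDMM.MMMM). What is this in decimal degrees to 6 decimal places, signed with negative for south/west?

Lat: split at 2 digits → 05° and 50.1544′; 5 + 50.1544/60 = 5.8359067
N → positive
Longitude: degrees = first 3 digits = 44, minutes = 46.414; 44 + 46.414/60 = 44.7735667
E → positive

5.835907, 44.773567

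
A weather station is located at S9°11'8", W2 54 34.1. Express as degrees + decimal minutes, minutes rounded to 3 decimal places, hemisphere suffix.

φ: 11 + 8/60 = 11.13333′
Longitude: seconds/60 = 0.56833; minutes = 54 + 0.56833 = 54.56833

9° 11.133′ S, 2° 54.568′ W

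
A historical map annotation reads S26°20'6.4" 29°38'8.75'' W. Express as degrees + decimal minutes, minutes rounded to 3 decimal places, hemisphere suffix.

Lat: 20 + 6.4/60 = 20.10667′
Longitude: seconds/60 = 0.14583; minutes = 38 + 0.14583 = 38.14583

26° 20.107′ S, 29° 38.146′ W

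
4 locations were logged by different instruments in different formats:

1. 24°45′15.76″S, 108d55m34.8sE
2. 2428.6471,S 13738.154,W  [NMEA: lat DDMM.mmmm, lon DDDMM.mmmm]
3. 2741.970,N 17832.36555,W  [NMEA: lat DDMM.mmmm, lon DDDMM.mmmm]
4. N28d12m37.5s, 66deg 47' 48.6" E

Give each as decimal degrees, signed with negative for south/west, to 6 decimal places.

Point 1:
  φ: 24 + 45/60 + 15.76/3600 = 24.7543778
  S ⇒ negate
  Lon: 108° + 55/60 + 34.8/3600 = 108 + 0.916667 + 0.009667 = 108.9263333
  E → positive
Point 2:
  φ: split at 2 digits → 24° and 28.6471′; 24 + 28.6471/60 = 24.4774517
  hemisphere S, so the sign is −
  λ: degrees = first 3 digits = 137, minutes = 38.154; 137 + 38.154/60 = 137.6359000
  W ⇒ negate
Point 3:
  Lat: split at 2 digits → 27° and 41.97′; 27 + 41.97/60 = 27.6995000
  N ⇒ keep positive
  Lon: degrees = first 3 digits = 178, minutes = 32.36555; 178 + 32.36555/60 = 178.5394258
  W ⇒ negate
Point 4:
  Lat: 28 + 12/60 + 37.5/3600 = 28.2104167
  N → positive
  Lon: 47′ + 48.6″ = 47.81000′; 66 + 47.81000/60 = 66.7968333
  E ⇒ keep positive

1. -24.754378, 108.926333
2. -24.477452, -137.635900
3. 27.699500, -178.539426
4. 28.210417, 66.796833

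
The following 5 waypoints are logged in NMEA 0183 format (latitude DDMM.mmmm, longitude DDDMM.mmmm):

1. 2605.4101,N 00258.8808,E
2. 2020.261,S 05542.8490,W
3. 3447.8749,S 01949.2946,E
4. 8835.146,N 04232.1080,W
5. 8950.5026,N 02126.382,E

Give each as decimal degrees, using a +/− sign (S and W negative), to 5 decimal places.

1. 26.09017, 2.98135
2. -20.33768, -55.71415
3. -34.79792, 19.82158
4. 88.58577, -42.53513
5. 89.84171, 21.43970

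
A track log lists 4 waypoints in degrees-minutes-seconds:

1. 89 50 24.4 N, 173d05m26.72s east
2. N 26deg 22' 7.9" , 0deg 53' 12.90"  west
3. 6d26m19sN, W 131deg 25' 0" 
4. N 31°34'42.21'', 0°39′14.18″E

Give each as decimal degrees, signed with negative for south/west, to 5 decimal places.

Point 1:
  φ: 89° + 50/60 + 24.4/3600 = 89 + 0.833333 + 0.006778 = 89.840111
  N ⇒ keep positive
  Longitude: 173 + 5/60 + 26.72/3600 = 173.090756
  E ⇒ keep positive
Point 2:
  Lat: 22′ + 7.9″ = 22.13167′; 26 + 22.13167/60 = 26.368861
  N ⇒ keep positive
  Lon: 0 + 53/60 + 12.9/3600 = 0.886917
  W ⇒ negate
Point 3:
  Latitude: 26′ + 19″ = 26.31667′; 6 + 26.31667/60 = 6.438611
  N ⇒ keep positive
  λ: 131 + 25/60 + 0/3600 = 131.416667
  W ⇒ negate
Point 4:
  Lat: 31° + 34/60 + 42.21/3600 = 31 + 0.566667 + 0.011725 = 31.578392
  N → positive
  Longitude: 0 + 39/60 + 14.18/3600 = 0.653939
  E ⇒ keep positive

1. 89.84011, 173.09076
2. 26.36886, -0.88692
3. 6.43861, -131.41667
4. 31.57839, 0.65394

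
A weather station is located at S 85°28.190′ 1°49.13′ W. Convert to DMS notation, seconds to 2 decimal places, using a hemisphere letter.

φ: fractional minutes 0.19000 × 60 = 11.4000″
Longitude: fractional minutes 0.13000 × 60 = 7.8000″

85°28′11.40″ S, 1°49′7.80″ W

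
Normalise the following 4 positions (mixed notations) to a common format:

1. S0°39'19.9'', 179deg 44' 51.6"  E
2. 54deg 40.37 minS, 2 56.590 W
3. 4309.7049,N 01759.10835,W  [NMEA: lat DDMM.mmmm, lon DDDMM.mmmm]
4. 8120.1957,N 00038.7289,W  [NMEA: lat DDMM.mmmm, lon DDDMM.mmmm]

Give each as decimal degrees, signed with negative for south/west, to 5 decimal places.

1. -0.65553, 179.74767
2. -54.67283, -2.94317
3. 43.16175, -17.98514
4. 81.33660, -0.64548

Point 1:
  φ: 39′ + 19.9″ = 39.33167′; 0 + 39.33167/60 = 0.655528
  S ⇒ negate
  λ: 179 + 44/60 + 51.6/3600 = 179.747667
  E → positive
Point 2:
  Lat: 54 + 40.37/60 = 54.672833
  S ⇒ negate
  λ: 56.59′ = 0.943167°; total 2.943167
  hemisphere W, so the sign is −
Point 3:
  Lat: degrees = first 2 digits = 43, minutes = 9.7049; 43 + 9.7049/60 = 43.161748
  N ⇒ keep positive
  Lon: degrees = first 3 digits = 17, minutes = 59.10835; 17 + 59.10835/60 = 17.985139
  hemisphere W, so the sign is −
Point 4:
  Lat: degrees = first 2 digits = 81, minutes = 20.1957; 81 + 20.1957/60 = 81.336595
  N → positive
  Lon: degrees = first 3 digits = 0, minutes = 38.7289; 0 + 38.7289/60 = 0.645482
  W → negative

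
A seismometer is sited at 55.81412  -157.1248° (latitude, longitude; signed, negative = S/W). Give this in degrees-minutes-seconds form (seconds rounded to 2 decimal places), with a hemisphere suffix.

Latitude: 0.814120 × 60 = 48.84720′ → 48′, remainder × 60 = 50.8320″
Longitude is negative → W; |value| = 157.124800
λ: 0.124800° → 7.48800′; 0.48800 × 60 = 29.2800″

55°48′50.83″ N, 157°07′29.28″ W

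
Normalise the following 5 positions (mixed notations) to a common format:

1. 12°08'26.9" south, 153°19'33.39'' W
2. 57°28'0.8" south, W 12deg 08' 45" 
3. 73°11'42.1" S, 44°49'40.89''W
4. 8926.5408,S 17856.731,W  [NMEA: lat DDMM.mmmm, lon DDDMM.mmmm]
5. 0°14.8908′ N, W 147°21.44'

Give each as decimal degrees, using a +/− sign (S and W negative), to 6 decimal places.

Point 1:
  Latitude: 8′ + 26.9″ = 8.44833′; 12 + 8.44833/60 = 12.1408056
  S ⇒ negate
  λ: 153 + 19/60 + 33.39/3600 = 153.3259417
  W → negative
Point 2:
  φ: 57 + 28/60 + 0.8/3600 = 57.4668889
  S → negative
  Lon: 12° + 8/60 + 45/3600 = 12 + 0.133333 + 0.012500 = 12.1458333
  W ⇒ negate
Point 3:
  φ: 73° + 11/60 + 42.1/3600 = 73 + 0.183333 + 0.011694 = 73.1950278
  S → negative
  Longitude: 44° + 49/60 + 40.89/3600 = 44 + 0.816667 + 0.011358 = 44.8280250
  W ⇒ negate
Point 4:
  φ: split at 2 digits → 89° and 26.5408′; 89 + 26.5408/60 = 89.4423467
  S ⇒ negate
  Lon: split at 3 digits → 178° and 56.731′; 178 + 56.731/60 = 178.9455167
  W ⇒ negate
Point 5:
  Lat: 0 + 14.8908/60 = 0.2481800
  N → positive
  Lon: 147 + 21.44/60 = 147.3573333
  hemisphere W, so the sign is −

1. -12.140806, -153.325942
2. -57.466889, -12.145833
3. -73.195028, -44.828025
4. -89.442347, -178.945517
5. 0.248180, -147.357333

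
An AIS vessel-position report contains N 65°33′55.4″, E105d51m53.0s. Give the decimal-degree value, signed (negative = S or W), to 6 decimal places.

φ: 65° + 33/60 + 55.4/3600 = 65 + 0.550000 + 0.015389 = 65.5653889
N → positive
λ: 105° + 51/60 + 53/3600 = 105 + 0.850000 + 0.014722 = 105.8647222
E ⇒ keep positive

65.565389, 105.864722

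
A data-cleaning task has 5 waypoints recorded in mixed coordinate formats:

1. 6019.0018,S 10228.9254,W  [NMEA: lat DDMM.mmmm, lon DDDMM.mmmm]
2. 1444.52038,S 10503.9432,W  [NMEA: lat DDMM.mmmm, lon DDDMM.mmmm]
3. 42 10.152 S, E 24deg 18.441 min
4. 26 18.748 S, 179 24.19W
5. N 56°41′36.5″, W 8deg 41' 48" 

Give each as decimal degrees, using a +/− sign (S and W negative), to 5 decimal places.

Point 1:
  φ: split at 2 digits → 60° and 19.0018′; 60 + 19.0018/60 = 60.316697
  S → negative
  λ: split at 3 digits → 102° and 28.9254′; 102 + 28.9254/60 = 102.482090
  hemisphere W, so the sign is −
Point 2:
  Latitude: degrees = first 2 digits = 14, minutes = 44.52038; 14 + 44.52038/60 = 14.742006
  S ⇒ negate
  λ: split at 3 digits → 105° and 3.9432′; 105 + 3.9432/60 = 105.065720
  W ⇒ negate
Point 3:
  Latitude: 42 + 10.152/60 = 42.169200
  S → negative
  λ: 18.441′ = 0.307350°; total 24.307350
  E ⇒ keep positive
Point 4:
  Latitude: 18.748′ = 0.312467°; total 26.312467
  S ⇒ negate
  λ: 24.19′ = 0.403167°; total 179.403167
  hemisphere W, so the sign is −
Point 5:
  φ: 56° + 41/60 + 36.5/3600 = 56 + 0.683333 + 0.010139 = 56.693472
  N ⇒ keep positive
  Longitude: 8 + 41/60 + 48/3600 = 8.696667
  hemisphere W, so the sign is −

1. -60.31670, -102.48209
2. -14.74201, -105.06572
3. -42.16920, 24.30735
4. -26.31247, -179.40317
5. 56.69347, -8.69667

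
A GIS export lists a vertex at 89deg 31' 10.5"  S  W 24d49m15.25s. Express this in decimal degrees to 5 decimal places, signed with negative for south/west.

-89.51958, -24.82090

φ: 89 + 31/60 + 10.5/3600 = 89.519583
hemisphere S, so the sign is −
Longitude: 49′ + 15.25″ = 49.25417′; 24 + 49.25417/60 = 24.820903
W → negative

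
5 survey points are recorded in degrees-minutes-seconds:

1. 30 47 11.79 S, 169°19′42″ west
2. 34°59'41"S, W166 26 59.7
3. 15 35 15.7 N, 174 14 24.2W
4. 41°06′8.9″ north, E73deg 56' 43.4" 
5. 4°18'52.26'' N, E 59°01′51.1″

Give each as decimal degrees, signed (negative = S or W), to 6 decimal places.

1. -30.786608, -169.328333
2. -34.994722, -166.449917
3. 15.587694, -174.240056
4. 41.102472, 73.945389
5. 4.314517, 59.030861

Point 1:
  Lat: 30° + 47/60 + 11.79/3600 = 30 + 0.783333 + 0.003275 = 30.7866083
  hemisphere S, so the sign is −
  λ: 169 + 19/60 + 42/3600 = 169.3283333
  W → negative
Point 2:
  Latitude: 59′ + 41″ = 59.68333′; 34 + 59.68333/60 = 34.9947222
  S → negative
  Longitude: 166° + 26/60 + 59.7/3600 = 166 + 0.433333 + 0.016583 = 166.4499167
  W ⇒ negate
Point 3:
  Lat: 15° + 35/60 + 15.7/3600 = 15 + 0.583333 + 0.004361 = 15.5876944
  N → positive
  Lon: 174° + 14/60 + 24.2/3600 = 174 + 0.233333 + 0.006722 = 174.2400556
  W → negative
Point 4:
  Lat: 41 + 6/60 + 8.9/3600 = 41.1024722
  N ⇒ keep positive
  Lon: 73° + 56/60 + 43.4/3600 = 73 + 0.933333 + 0.012056 = 73.9453889
  E → positive
Point 5:
  φ: 4° + 18/60 + 52.26/3600 = 4 + 0.300000 + 0.014517 = 4.3145167
  N → positive
  Longitude: 59° + 1/60 + 51.1/3600 = 59 + 0.016667 + 0.014194 = 59.0308611
  E ⇒ keep positive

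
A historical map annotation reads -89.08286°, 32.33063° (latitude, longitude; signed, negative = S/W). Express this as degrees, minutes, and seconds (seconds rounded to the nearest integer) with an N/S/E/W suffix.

89°04′58″ S, 32°19′50″ E

Latitude is negative → S; |value| = 89.082860
Lat: 0.082860 × 60 = 4.97160′ → 4′, remainder × 60 = 58.30″
λ: whole degrees 32; 19.83780′ → 19′ and 50.27″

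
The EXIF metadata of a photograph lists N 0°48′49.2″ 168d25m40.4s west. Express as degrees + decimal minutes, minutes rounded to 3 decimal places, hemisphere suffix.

Latitude: seconds/60 = 0.82000; minutes = 48 + 0.82000 = 48.82000
λ: 25 + 40.4/60 = 25.67333′

0° 48.820′ N, 168° 25.673′ W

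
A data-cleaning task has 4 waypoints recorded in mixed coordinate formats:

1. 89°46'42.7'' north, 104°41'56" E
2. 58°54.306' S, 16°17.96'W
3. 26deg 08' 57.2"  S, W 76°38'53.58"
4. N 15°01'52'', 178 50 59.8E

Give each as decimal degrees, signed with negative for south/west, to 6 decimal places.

1. 89.778528, 104.698889
2. -58.905100, -16.299333
3. -26.149222, -76.648217
4. 15.031111, 178.849944

Point 1:
  Lat: 89° + 46/60 + 42.7/3600 = 89 + 0.766667 + 0.011861 = 89.7785278
  N ⇒ keep positive
  Lon: 41′ + 56″ = 41.93333′; 104 + 41.93333/60 = 104.6988889
  E → positive
Point 2:
  Latitude: 58 + 54.306/60 = 58.9051000
  hemisphere S, so the sign is −
  Longitude: 17.96′ = 0.299333°; total 16.2993333
  W → negative
Point 3:
  Latitude: 26 + 8/60 + 57.2/3600 = 26.1492222
  S → negative
  λ: 76° + 38/60 + 53.58/3600 = 76 + 0.633333 + 0.014883 = 76.6482167
  W → negative
Point 4:
  Latitude: 1′ + 52″ = 1.86667′; 15 + 1.86667/60 = 15.0311111
  N → positive
  λ: 50′ + 59.8″ = 50.99667′; 178 + 50.99667/60 = 178.8499444
  E ⇒ keep positive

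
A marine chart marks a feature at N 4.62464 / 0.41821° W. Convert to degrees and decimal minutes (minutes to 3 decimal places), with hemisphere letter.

φ: minutes = (4.624640 − 4) × 60 = 37.47840
Longitude: minutes = (0.418210 − 0) × 60 = 25.09260

4° 37.478′ N, 0° 25.093′ W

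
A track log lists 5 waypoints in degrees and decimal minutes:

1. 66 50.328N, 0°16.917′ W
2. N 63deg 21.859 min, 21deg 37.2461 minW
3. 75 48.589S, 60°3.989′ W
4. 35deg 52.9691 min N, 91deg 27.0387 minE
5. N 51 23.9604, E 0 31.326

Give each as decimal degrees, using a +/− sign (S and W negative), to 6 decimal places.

1. 66.838800, -0.281950
2. 63.364317, -21.620768
3. -75.809817, -60.066483
4. 35.882818, 91.450645
5. 51.399340, 0.522100

Point 1:
  Lat: 66 + 50.328/60 = 66.8388000
  N → positive
  λ: 0 + 16.917/60 = 0.2819500
  hemisphere W, so the sign is −
Point 2:
  Latitude: 63 + 21.859/60 = 63.3643167
  N ⇒ keep positive
  Longitude: 37.2461′ = 0.620768°; total 21.6207683
  W → negative
Point 3:
  Latitude: 75 + 48.589/60 = 75.8098167
  S ⇒ negate
  Longitude: 3.989′ = 0.066483°; total 60.0664833
  W ⇒ negate
Point 4:
  Lat: 52.9691′ = 0.882818°; total 35.8828183
  N ⇒ keep positive
  Lon: 27.0387′ = 0.450645°; total 91.4506450
  E → positive
Point 5:
  φ: 23.9604′ = 0.399340°; total 51.3993400
  N → positive
  λ: 0 + 31.326/60 = 0.5221000
  E → positive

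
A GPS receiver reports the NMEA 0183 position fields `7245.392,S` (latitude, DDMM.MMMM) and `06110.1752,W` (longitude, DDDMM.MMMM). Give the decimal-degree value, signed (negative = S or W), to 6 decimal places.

Lat: split at 2 digits → 72° and 45.392′; 72 + 45.392/60 = 72.7565333
hemisphere S, so the sign is −
Longitude: degrees = first 3 digits = 61, minutes = 10.1752; 61 + 10.1752/60 = 61.1695867
W ⇒ negate

-72.756533, -61.169587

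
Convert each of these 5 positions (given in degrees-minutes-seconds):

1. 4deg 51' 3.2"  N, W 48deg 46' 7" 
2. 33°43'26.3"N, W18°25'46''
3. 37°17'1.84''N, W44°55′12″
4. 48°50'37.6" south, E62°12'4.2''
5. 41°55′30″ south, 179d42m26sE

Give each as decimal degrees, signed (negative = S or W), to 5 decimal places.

1. 4.85089, -48.76861
2. 33.72397, -18.42944
3. 37.28384, -44.92000
4. -48.84378, 62.20117
5. -41.92500, 179.70722

Point 1:
  φ: 4 + 51/60 + 3.2/3600 = 4.850889
  N ⇒ keep positive
  Longitude: 46′ + 7″ = 46.11667′; 48 + 46.11667/60 = 48.768611
  W → negative
Point 2:
  Latitude: 33 + 43/60 + 26.3/3600 = 33.723972
  N → positive
  Longitude: 25′ + 46″ = 25.76667′; 18 + 25.76667/60 = 18.429444
  W ⇒ negate
Point 3:
  Lat: 37° + 17/60 + 1.84/3600 = 37 + 0.283333 + 0.000511 = 37.283844
  N → positive
  Longitude: 55′ + 12″ = 55.20000′; 44 + 55.20000/60 = 44.920000
  W → negative
Point 4:
  Latitude: 48° + 50/60 + 37.6/3600 = 48 + 0.833333 + 0.010444 = 48.843778
  S ⇒ negate
  Lon: 62° + 12/60 + 4.2/3600 = 62 + 0.200000 + 0.001167 = 62.201167
  E ⇒ keep positive
Point 5:
  Latitude: 55′ + 30″ = 55.50000′; 41 + 55.50000/60 = 41.925000
  S → negative
  λ: 42′ + 26″ = 42.43333′; 179 + 42.43333/60 = 179.707222
  E ⇒ keep positive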